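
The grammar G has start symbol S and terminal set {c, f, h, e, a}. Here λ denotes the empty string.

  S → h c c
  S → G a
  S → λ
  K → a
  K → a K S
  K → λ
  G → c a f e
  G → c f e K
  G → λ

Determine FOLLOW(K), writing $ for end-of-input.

{a, c, h}

FIRST(K): from K→a we get {a}; from K→a K S we get {a}; from K→λ we get {λ}. So FIRST(K) = {λ, a}.
FIRST(G): from G→c a f e we get {c}; from G→c f e K we get {c}; from G→λ we get {λ}. So FIRST(G) = {λ, c}.
FIRST(S): from S→h c c we get {h}; from S→G a we get {a, c}; from S→λ we get {λ}. So FIRST(S) = {λ, a, c, h}.
FOLLOW(S) includes $ since S is the start symbol.
FOLLOW(G): in S→G a, G is followed by a with FIRST {a}. Thus FOLLOW(G) = {a}.
FOLLOW(K): in K→a K S, K is followed by S with FIRST {λ, a, c, h}; in K→a K S, the suffix after K is nullable (adds nothing new); in G→c f e K, the suffix after K is empty, so FOLLOW(K) ⊇ FOLLOW(G) = {a}. Thus FOLLOW(K) = {a, c, h}.
FOLLOW(S): in K→a K S, the suffix after S is empty, so FOLLOW(S) ⊇ FOLLOW(K) = {a, c, h}. Thus FOLLOW(S) = {$, a, c, h}.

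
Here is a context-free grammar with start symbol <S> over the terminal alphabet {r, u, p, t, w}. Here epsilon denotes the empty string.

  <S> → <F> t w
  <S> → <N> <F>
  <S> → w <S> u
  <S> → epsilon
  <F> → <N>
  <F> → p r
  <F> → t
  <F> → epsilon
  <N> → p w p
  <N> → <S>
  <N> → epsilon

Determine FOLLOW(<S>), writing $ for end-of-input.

FIRST(<S>) = {epsilon, p, t, w}  (via <F> t w, <N> <F>)
FIRST(<N>) = {epsilon, p, t, w}  (via <S>)
FIRST(<F>) = {epsilon, p, t, w}  (via <N>)
FOLLOW(<S>) includes $ since <S> is the start symbol.
FOLLOW(<S>): in <S>→w <S> u, <S> is followed by u with FIRST {u}; in <N>→<S>, the suffix after <S> is empty, so FOLLOW(<S>) ⊇ FOLLOW(<N>) = {$, p, t, u, w}. Thus FOLLOW(<S>) = {$, p, t, u, w}.
FOLLOW(<F>): in <S>→<F> t w, <F> is followed by t w with FIRST {t}; in <S>→<N> <F>, the suffix after <F> is empty, so FOLLOW(<F>) ⊇ FOLLOW(<S>) = {$, p, t, u, w}. Thus FOLLOW(<F>) = {$, p, t, u, w}.
FOLLOW(<N>): in <S>→<N> <F>, <N> is followed by <F> with FIRST {epsilon, p, t, w}; in <S>→<N> <F>, the suffix after <N> is nullable, so FOLLOW(<N>) ⊇ FOLLOW(<S>) = {$, p, t, u, w}; in <F>→<N>, the suffix after <N> is empty, so FOLLOW(<N>) ⊇ FOLLOW(<F>) = {$, p, t, u, w}. Thus FOLLOW(<N>) = {$, p, t, u, w}.

{$, p, t, u, w}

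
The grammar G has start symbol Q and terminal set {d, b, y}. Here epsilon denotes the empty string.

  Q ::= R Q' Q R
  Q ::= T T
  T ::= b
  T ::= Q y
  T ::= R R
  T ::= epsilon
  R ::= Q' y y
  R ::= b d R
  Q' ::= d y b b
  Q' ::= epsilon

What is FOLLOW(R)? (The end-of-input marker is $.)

{$, b, d, y}

FIRST(Q'): from Q'::=d y b b we get {d}; from Q'::=epsilon we get {epsilon}. So FIRST(Q') = {epsilon, d}.
FIRST(R): from R::=Q' y y we get {d, y}; from R::=b d R we get {b}. So FIRST(R) = {b, d, y}.
FIRST(Q): from Q::=R Q' Q R we get {b, d, y}; from Q::=T T we get {epsilon, b, d, y}. So FIRST(Q) = {epsilon, b, d, y}.
FIRST(T): from T::=b we get {b}; from T::=Q y we get {b, d, y}; from T::=R R we get {b, d, y}; from T::=epsilon we get {epsilon}. So FIRST(T) = {epsilon, b, d, y}.
FOLLOW(Q) includes $ since Q is the start symbol.
FOLLOW(Q): in Q::=R Q' Q R, Q is followed by R with FIRST {b, d, y}; in T::=Q y, Q is followed by y with FIRST {y}. Thus FOLLOW(Q) = {$, b, d, y}.
FOLLOW(T): in Q::=T T (occurrence 1), T is followed by T with FIRST {epsilon, b, d, y}; in Q::=T T (occurrence 1), the suffix after T is nullable, so FOLLOW(T) ⊇ FOLLOW(Q) = {$, b, d, y}; in Q::=T T (occurrence 2), the suffix after T is empty, so FOLLOW(T) ⊇ FOLLOW(Q) = {$, b, d, y}. Thus FOLLOW(T) = {$, b, d, y}.
FOLLOW(R): in Q::=R Q' Q R (occurrence 1), R is followed by Q' Q R with FIRST {b, d, y}; in Q::=R Q' Q R (occurrence 2), the suffix after R is empty, so FOLLOW(R) ⊇ FOLLOW(Q) = {$, b, d, y}; in T::=R R (occurrence 1), R is followed by R with FIRST {b, d, y}; in T::=R R (occurrence 2), the suffix after R is empty, so FOLLOW(R) ⊇ FOLLOW(T) = {$, b, d, y}; in R::=b d R, the suffix after R is empty (adds nothing new). Thus FOLLOW(R) = {$, b, d, y}.
FOLLOW(Q'): in Q::=R Q' Q R, Q' is followed by Q R with FIRST {b, d, y}; in R::=Q' y y, Q' is followed by y y with FIRST {y}. Thus FOLLOW(Q') = {b, d, y}.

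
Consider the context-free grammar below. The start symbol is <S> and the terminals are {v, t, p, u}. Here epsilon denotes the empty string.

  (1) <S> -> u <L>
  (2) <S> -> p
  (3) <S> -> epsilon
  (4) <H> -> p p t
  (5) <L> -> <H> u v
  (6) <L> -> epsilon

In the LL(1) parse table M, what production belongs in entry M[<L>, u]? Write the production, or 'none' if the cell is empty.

none

FIRST(<S>) = {epsilon, p, u}
FIRST(<H>) = {p}
FIRST(<L>) = {epsilon, p}  (via <H> u v)
FOLLOW(<S>) includes $ since <S> is the start symbol.
FOLLOW(<S>): <S> appears on no right-hand side. Thus FOLLOW(<S>) = {$}.
FOLLOW(<L>): in <S>->u <L>, the suffix after <L> is empty, so FOLLOW(<L>) ⊇ FOLLOW(<S>) = {$}. Thus FOLLOW(<L>) = {$}.
For <L> -> <H> u v: FIRST(<H> u v) = {p}, so it goes in M[<L>, t] for t ∈ {p}.
For <L> -> epsilon: FIRST(epsilon) = {epsilon}, so it goes in M[<L>, t] for t ∈ {}; since epsilon ∈ FIRST, also for every t ∈ FOLLOW(<L>) = {$}.
None of these place a production in M[<L>, u].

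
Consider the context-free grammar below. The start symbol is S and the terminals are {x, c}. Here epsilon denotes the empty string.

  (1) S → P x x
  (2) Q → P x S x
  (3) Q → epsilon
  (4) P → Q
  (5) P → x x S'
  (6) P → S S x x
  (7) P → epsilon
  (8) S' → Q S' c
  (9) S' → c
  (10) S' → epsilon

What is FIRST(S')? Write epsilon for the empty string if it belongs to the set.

FIRST(S): from S→P x x we get {x}. So FIRST(S) = {x}.
FIRST(Q): from Q→P x S x we get {x}; from Q→epsilon we get {epsilon}. So FIRST(Q) = {epsilon, x}.
FIRST(P): from P→Q we get {epsilon, x}; from P→x x S' we get {x}; from P→S S x x we get {x}; from P→epsilon we get {epsilon}. So FIRST(P) = {epsilon, x}.
FIRST(S'): from S'→Q S' c we get {c, x}; from S'→c we get {c}; from S'→epsilon we get {epsilon}. So FIRST(S') = {epsilon, c, x}.

{epsilon, c, x}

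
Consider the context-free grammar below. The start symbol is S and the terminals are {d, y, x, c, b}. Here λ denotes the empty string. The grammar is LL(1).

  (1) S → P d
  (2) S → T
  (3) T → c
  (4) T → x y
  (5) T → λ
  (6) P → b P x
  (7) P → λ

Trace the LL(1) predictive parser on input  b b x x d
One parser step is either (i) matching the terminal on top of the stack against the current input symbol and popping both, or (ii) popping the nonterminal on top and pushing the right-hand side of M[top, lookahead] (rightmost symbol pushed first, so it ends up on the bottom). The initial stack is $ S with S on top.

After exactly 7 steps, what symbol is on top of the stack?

step 1: stack=$ S  input=b b x x d $  — expand S → P d
step 2: stack=$ d P  input=b b x x d $  — expand P → b P x
step 3: stack=$ d x P b  input=b b x x d $  — match b
step 4: stack=$ d x P  input=b x x d $  — expand P → b P x
step 5: stack=$ d x x P b  input=b x x d $  — match b
step 6: stack=$ d x x P  input=x x d $  — expand P → λ
step 7: stack=$ d x x  input=x x d $  — match x
Stack after step 7: $ d x (top = x).

x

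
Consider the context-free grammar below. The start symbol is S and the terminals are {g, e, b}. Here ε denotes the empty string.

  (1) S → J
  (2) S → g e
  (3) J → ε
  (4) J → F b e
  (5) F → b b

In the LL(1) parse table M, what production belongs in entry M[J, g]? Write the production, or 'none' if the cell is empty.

none

FIRST(F): from F→b b we get {b}. So FIRST(F) = {b}.
FIRST(J): from J→ε we get {ε}; from J→F b e we get {b}. So FIRST(J) = {ε, b}.
FIRST(S): from S→J we get {ε, b}; from S→g e we get {g}. So FIRST(S) = {ε, b, g}.
FOLLOW(S) includes $ since S is the start symbol.
FOLLOW(S): S appears on no right-hand side. Thus FOLLOW(S) = {$}.
FOLLOW(J): in S→J, the suffix after J is empty, so FOLLOW(J) ⊇ FOLLOW(S) = {$}. Thus FOLLOW(J) = {$}.
For J → ε: FIRST(ε) = {ε}, so it goes in M[J, t] for t ∈ {}; since ε ∈ FIRST, also for every t ∈ FOLLOW(J) = {$}.
For J → F b e: FIRST(F b e) = {b}, so it goes in M[J, t] for t ∈ {b}.
None of these place a production in M[J, g].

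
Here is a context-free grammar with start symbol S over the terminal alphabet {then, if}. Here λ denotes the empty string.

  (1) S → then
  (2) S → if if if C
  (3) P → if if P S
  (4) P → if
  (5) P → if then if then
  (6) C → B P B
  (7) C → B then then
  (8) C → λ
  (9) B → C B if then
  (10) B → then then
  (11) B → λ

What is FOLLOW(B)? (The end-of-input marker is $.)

{$, if, then}

FIRST(S): from S→then we get {then}; from S→if if if C we get {if}. So FIRST(S) = {if, then}.
FIRST(P): from P→if if P S we get {if}; from P→if we get {if}; from P→if then if then we get {if}. So FIRST(P) = {if}.
FIRST(C): from C→B P B we get {if, then}; from C→B then then we get {if, then}; from C→λ we get {λ}. So FIRST(C) = {λ, if, then}.
FIRST(B): from B→C B if then we get {if, then}; from B→then then we get {then}; from B→λ we get {λ}. So FIRST(B) = {λ, if, then}.
FOLLOW(S) includes $ since S is the start symbol.
FOLLOW(S): in P→if if P S, the suffix after S is empty, so FOLLOW(S) ⊇ FOLLOW(P) = {$, if, then}. Thus FOLLOW(S) = {$, if, then}.
FOLLOW(C): in S→if if if C, the suffix after C is empty, so FOLLOW(C) ⊇ FOLLOW(S) = {$, if, then}; in B→C B if then, C is followed by B if then with FIRST {if, then}. Thus FOLLOW(C) = {$, if, then}.
FOLLOW(P): in P→if if P S, P is followed by S with FIRST {if, then}; in C→B P B, P is followed by B with FIRST {λ, if, then}; in C→B P B, the suffix after P is nullable, so FOLLOW(P) ⊇ FOLLOW(C) = {$, if, then}. Thus FOLLOW(P) = {$, if, then}.
FOLLOW(B): in C→B P B (occurrence 1), B is followed by P B with FIRST {if}; in C→B P B (occurrence 2), the suffix after B is empty, so FOLLOW(B) ⊇ FOLLOW(C) = {$, if, then}; in C→B then then, B is followed by then then with FIRST {then}; in B→C B if then, B is followed by if then with FIRST {if}. Thus FOLLOW(B) = {$, if, then}.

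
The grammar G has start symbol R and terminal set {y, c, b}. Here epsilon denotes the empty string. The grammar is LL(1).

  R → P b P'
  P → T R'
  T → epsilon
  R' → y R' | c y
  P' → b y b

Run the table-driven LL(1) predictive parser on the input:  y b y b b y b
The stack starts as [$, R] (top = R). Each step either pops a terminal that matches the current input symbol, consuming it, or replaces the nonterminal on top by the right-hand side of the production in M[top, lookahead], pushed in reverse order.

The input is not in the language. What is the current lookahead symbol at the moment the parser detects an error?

step 1: stack=$ R  input=y b y b b y b $  — expand R → P b P'
step 2: stack=$ P' b P  input=y b y b b y b $  — expand P → T R'
step 3: stack=$ P' b R' T  input=y b y b b y b $  — expand T → epsilon
step 4: stack=$ P' b R'  input=y b y b b y b $  — expand R' → y R'
step 5: stack=$ P' b R' y  input=y b y b b y b $  — match y
step 6: stack=$ P' b R'  input=b y b b y b $  — error: M[R', b] is empty

b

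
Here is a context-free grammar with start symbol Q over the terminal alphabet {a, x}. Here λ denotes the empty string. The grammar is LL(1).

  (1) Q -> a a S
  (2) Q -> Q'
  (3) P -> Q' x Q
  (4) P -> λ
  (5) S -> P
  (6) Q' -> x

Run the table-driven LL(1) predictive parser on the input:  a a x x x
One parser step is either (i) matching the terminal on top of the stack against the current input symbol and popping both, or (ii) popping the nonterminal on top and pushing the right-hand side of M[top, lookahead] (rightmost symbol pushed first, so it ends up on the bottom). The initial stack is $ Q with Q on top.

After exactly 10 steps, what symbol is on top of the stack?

x

      Stack     Input        Action
   1  $ Q       a a x x x $  expand Q -> a a S
   2  $ S a a   a a x x x $  match a
   3  $ S a     a x x x $    match a
   4  $ S       x x x $      expand S -> P
   5  $ P       x x x $      expand P -> Q' x Q
   6  $ Q x Q'  x x x $      expand Q' -> x
   7  $ Q x x   x x x $      match x
   8  $ Q x     x x $        match x
   9  $ Q       x $          expand Q -> Q'
  10  $ Q'      x $          expand Q' -> x
Stack after step 10: $ x (top = x).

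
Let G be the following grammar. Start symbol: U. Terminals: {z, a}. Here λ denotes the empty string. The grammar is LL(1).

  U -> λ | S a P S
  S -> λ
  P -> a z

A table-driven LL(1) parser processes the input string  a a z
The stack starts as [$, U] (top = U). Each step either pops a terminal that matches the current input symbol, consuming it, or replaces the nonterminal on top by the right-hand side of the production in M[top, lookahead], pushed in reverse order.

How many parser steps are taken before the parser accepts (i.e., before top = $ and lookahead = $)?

7

     Stack      Input    Action
  1  $ U        a a z $  expand U -> S a P S
  2  $ S P a S  a a z $  expand S -> λ
  3  $ S P a    a a z $  match a
  4  $ S P      a z $    expand P -> a z
  5  $ S z a    a z $    match a
  6  $ S z      z $      match z
  7  $ S        $        expand S -> λ
Accept reached after 7 steps.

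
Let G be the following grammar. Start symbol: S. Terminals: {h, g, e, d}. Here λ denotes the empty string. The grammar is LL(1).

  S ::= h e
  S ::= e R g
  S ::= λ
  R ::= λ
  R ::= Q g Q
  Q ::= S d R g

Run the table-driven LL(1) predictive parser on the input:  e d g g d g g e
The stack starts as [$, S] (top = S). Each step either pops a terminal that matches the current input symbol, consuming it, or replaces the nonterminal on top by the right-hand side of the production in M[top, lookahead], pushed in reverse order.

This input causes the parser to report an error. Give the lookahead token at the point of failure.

      Stack            Input              Action
   1  $ S              e d g g d g g e $  expand S ::= e R g
   2  $ g R e          e d g g d g g e $  match e
   3  $ g R            d g g d g g e $    expand R ::= Q g Q
   4  $ g Q g Q        d g g d g g e $    expand Q ::= S d R g
   5  $ g Q g g R d S  d g g d g g e $    expand S ::= λ
   6  $ g Q g g R d    d g g d g g e $    match d
   7  $ g Q g g R      g g d g g e $      expand R ::= λ
   8  $ g Q g g        g g d g g e $      match g
   9  $ g Q g          g d g g e $        match g
  10  $ g Q            d g g e $          expand Q ::= S d R g
  11  $ g g R d S      d g g e $          expand S ::= λ
  12  $ g g R d        d g g e $          match d
  13  $ g g R          g g e $            expand R ::= λ
  14  $ g g            g g e $            match g
  15  $ g              g e $              match g
  16  $                e $                error: stack empty but input remains

e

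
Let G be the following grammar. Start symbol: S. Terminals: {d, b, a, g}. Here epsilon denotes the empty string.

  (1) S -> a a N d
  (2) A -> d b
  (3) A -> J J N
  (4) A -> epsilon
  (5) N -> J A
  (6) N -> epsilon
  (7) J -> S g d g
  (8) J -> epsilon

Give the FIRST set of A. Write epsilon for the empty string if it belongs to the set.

{epsilon, a, d}

FIRST(S) = {a}
FIRST(J) = {epsilon, a}  (via S g d g)
FIRST(A) = {epsilon, a, d}  (via J J N)
FIRST(N) = {epsilon, a, d}  (via J A)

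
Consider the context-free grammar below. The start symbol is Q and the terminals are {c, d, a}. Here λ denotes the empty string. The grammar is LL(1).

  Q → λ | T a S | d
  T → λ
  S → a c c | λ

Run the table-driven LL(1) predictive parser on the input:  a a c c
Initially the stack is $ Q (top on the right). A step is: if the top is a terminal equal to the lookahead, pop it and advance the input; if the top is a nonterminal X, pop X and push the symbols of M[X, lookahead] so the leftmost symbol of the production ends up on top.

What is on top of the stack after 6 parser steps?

step 1: stack=$ Q  input=a a c c $  — expand Q → T a S
step 2: stack=$ S a T  input=a a c c $  — expand T → λ
step 3: stack=$ S a  input=a a c c $  — match a
step 4: stack=$ S  input=a c c $  — expand S → a c c
step 5: stack=$ c c a  input=a c c $  — match a
step 6: stack=$ c c  input=c c $  — match c
Stack after step 6: $ c (top = c).

c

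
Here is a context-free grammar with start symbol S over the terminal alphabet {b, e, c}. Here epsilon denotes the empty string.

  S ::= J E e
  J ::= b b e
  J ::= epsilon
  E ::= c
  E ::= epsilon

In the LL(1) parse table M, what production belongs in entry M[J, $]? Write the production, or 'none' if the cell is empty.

none

FIRST(J): from J::=b b e we get {b}; from J::=epsilon we get {epsilon}. So FIRST(J) = {epsilon, b}.
FIRST(E): from E::=c we get {c}; from E::=epsilon we get {epsilon}. So FIRST(E) = {epsilon, c}.
FIRST(S): from S::=J E e we get {b, c, e}. So FIRST(S) = {b, c, e}.
FOLLOW(S) includes $ since S is the start symbol.
FOLLOW(J): in S::=J E e, J is followed by E e with FIRST {c, e}. Thus FOLLOW(J) = {c, e}.
For J ::= b b e: FIRST(b b e) = {b}, so it goes in M[J, t] for t ∈ {b}.
For J ::= epsilon: FIRST(epsilon) = {epsilon}, so it goes in M[J, t] for t ∈ {}; since epsilon ∈ FIRST, also for every t ∈ FOLLOW(J) = {c, e}.
None of these place a production in M[J, $].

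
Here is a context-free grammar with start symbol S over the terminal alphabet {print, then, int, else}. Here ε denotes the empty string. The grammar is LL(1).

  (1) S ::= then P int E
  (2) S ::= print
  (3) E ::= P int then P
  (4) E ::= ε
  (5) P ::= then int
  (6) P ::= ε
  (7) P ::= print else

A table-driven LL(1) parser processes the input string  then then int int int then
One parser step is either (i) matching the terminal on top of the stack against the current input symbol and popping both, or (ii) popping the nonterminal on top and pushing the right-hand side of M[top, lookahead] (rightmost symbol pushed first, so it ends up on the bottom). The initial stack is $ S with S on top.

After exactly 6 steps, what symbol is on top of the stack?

E

     Stack             Input                         Action
  1  $ S               then then int int int then $  expand S ::= then P int E
  2  $ E int P then    then then int int int then $  match then
  3  $ E int P         then int int int then $       expand P ::= then int
  4  $ E int int then  then int int int then $       match then
  5  $ E int int       int int int then $            match int
  6  $ E int           int int then $                match int
Stack after step 6: $ E (top = E).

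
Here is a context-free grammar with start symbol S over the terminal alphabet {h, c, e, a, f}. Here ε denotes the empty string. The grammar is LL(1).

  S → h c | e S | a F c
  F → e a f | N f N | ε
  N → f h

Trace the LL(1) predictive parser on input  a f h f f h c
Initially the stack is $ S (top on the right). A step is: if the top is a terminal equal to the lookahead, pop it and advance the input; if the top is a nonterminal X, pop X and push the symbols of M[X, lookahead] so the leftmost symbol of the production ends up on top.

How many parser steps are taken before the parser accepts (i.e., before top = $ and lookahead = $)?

step 1: stack=$ S  input=a f h f f h c $  — expand S → a F c
step 2: stack=$ c F a  input=a f h f f h c $  — match a
step 3: stack=$ c F  input=f h f f h c $  — expand F → N f N
step 4: stack=$ c N f N  input=f h f f h c $  — expand N → f h
step 5: stack=$ c N f h f  input=f h f f h c $  — match f
step 6: stack=$ c N f h  input=h f f h c $  — match h
step 7: stack=$ c N f  input=f f h c $  — match f
step 8: stack=$ c N  input=f h c $  — expand N → f h
step 9: stack=$ c h f  input=f h c $  — match f
step 10: stack=$ c h  input=h c $  — match h
step 11: stack=$ c  input=c $  — match c
Accept reached after 11 steps.

11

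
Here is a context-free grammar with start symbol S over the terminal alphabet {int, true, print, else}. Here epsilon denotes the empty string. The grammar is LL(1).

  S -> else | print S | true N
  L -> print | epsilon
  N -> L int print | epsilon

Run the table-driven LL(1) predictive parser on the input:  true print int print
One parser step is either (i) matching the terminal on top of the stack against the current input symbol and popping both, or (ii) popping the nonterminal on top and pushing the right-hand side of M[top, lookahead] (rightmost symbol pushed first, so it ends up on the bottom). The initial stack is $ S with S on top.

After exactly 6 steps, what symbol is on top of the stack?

step 1: stack=$ S  input=true print int print $  — expand S -> true N
step 2: stack=$ N true  input=true print int print $  — match true
step 3: stack=$ N  input=print int print $  — expand N -> L int print
step 4: stack=$ print int L  input=print int print $  — expand L -> print
step 5: stack=$ print int print  input=print int print $  — match print
step 6: stack=$ print int  input=int print $  — match int
Stack after step 6: $ print (top = print).

print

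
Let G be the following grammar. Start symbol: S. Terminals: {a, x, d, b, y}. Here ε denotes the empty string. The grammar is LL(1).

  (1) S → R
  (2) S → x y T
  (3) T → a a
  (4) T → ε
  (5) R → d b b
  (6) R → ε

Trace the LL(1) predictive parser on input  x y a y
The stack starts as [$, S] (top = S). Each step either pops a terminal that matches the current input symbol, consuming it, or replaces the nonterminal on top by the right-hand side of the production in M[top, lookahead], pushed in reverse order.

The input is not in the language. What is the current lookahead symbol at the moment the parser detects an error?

step 1: stack=$ S  input=x y a y $  — expand S → x y T
step 2: stack=$ T y x  input=x y a y $  — match x
step 3: stack=$ T y  input=y a y $  — match y
step 4: stack=$ T  input=a y $  — expand T → a a
step 5: stack=$ a a  input=a y $  — match a
step 6: stack=$ a  input=y $  — error: top is terminal a but lookahead is y

y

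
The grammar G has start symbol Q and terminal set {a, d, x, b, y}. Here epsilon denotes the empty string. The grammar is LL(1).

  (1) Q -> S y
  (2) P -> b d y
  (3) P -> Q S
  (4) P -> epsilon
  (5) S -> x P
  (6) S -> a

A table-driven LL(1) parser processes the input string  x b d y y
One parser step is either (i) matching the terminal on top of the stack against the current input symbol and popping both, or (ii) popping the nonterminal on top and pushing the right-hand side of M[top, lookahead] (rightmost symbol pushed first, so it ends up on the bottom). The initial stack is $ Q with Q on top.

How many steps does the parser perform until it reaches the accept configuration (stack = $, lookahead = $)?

step 1: stack=$ Q  input=x b d y y $  — expand Q -> S y
step 2: stack=$ y S  input=x b d y y $  — expand S -> x P
step 3: stack=$ y P x  input=x b d y y $  — match x
step 4: stack=$ y P  input=b d y y $  — expand P -> b d y
step 5: stack=$ y y d b  input=b d y y $  — match b
step 6: stack=$ y y d  input=d y y $  — match d
step 7: stack=$ y y  input=y y $  — match y
step 8: stack=$ y  input=y $  — match y
Accept reached after 8 steps.

8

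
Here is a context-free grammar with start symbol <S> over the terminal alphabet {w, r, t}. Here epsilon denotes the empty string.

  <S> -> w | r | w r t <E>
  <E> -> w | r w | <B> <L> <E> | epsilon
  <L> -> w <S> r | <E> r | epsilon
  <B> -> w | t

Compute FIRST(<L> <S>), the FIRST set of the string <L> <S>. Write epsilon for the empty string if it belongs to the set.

FIRST(<S>): from <S>->w we get {w}; from <S>->r we get {r}; from <S>->w r t <E> we get {w}. So FIRST(<S>) = {r, w}.
FIRST(<B>): from <B>->w we get {w}; from <B>->t we get {t}. So FIRST(<B>) = {t, w}.
FIRST(<E>): from <E>->w we get {w}; from <E>->r w we get {r}; from <E>-><B> <L> <E> we get {t, w}; from <E>->epsilon we get {epsilon}. So FIRST(<E>) = {epsilon, r, t, w}.
FIRST(<L>): from <L>->w <S> r we get {w}; from <L>-><E> r we get {r, t, w}; from <L>->epsilon we get {epsilon}. So FIRST(<L>) = {epsilon, r, t, w}.
FIRST(<L> <S>): take FIRST of each symbol in turn, carrying on past any symbol whose FIRST contains epsilon; result {r, t, w}.

{r, t, w}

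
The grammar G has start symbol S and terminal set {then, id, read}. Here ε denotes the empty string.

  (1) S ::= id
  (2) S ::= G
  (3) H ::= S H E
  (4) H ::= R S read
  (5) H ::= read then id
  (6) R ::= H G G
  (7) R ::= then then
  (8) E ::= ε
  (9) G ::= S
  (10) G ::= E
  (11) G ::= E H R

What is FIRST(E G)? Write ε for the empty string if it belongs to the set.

FIRST(E) = {ε}
FIRST(S) = {ε, id, read, then}  (via G)
FIRST(H) = {id, read, then}  (via S H E, R S read)
FIRST(R) = {id, read, then}  (via H G G)
FIRST(G) = {ε, id, read, then}  (via S, E, E H R)
FIRST(E G): take FIRST of each symbol in turn, carrying on past any symbol whose FIRST contains ε; result {ε, id, read, then}.

{ε, id, read, then}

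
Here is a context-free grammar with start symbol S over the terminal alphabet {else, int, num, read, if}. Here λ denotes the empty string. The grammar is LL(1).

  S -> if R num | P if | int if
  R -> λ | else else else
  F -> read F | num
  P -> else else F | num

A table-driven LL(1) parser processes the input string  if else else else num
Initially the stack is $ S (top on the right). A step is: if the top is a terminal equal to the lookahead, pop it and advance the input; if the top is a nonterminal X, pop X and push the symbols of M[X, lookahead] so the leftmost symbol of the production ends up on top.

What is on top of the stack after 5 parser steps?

     Stack                 Input                    Action
  1  $ S                   if else else else num $  expand S -> if R num
  2  $ num R if            if else else else num $  match if
  3  $ num R               else else else num $     expand R -> else else else
  4  $ num else else else  else else else num $     match else
  5  $ num else else       else else num $          match else
Stack after step 5: $ num else (top = else).

else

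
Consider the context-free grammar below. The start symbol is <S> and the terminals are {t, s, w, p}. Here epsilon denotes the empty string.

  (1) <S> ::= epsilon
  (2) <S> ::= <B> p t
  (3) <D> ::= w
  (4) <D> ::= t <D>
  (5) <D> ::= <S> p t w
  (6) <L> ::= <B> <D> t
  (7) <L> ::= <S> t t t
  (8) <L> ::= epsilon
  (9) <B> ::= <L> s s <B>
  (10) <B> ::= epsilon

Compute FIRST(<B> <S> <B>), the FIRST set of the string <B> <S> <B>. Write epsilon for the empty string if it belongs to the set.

{epsilon, p, s, t, w}

FIRST(<S>): from <S>::=epsilon we get {epsilon}; from <S>::=<B> p t we get {p, s, t, w}. So FIRST(<S>) = {epsilon, p, s, t, w}.
FIRST(<D>): from <D>::=w we get {w}; from <D>::=t <D> we get {t}; from <D>::=<S> p t w we get {p, s, t, w}. So FIRST(<D>) = {p, s, t, w}.
FIRST(<L>): from <L>::=<B> <D> t we get {p, s, t, w}; from <L>::=<S> t t t we get {p, s, t, w}; from <L>::=epsilon we get {epsilon}. So FIRST(<L>) = {epsilon, p, s, t, w}.
FIRST(<B>): from <B>::=<L> s s <B> we get {p, s, t, w}; from <B>::=epsilon we get {epsilon}. So FIRST(<B>) = {epsilon, p, s, t, w}.
FIRST(<B> <S> <B>): take FIRST of each symbol in turn, carrying on past any symbol whose FIRST contains epsilon; result {epsilon, p, s, t, w}.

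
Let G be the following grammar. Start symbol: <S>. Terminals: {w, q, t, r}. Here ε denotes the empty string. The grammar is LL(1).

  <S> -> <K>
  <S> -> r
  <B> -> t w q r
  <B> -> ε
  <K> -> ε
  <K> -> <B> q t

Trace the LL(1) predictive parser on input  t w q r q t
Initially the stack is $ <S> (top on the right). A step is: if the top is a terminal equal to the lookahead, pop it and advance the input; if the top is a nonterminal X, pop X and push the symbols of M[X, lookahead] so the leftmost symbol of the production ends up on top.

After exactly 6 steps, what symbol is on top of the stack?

r

step 1: stack=$ <S>  input=t w q r q t $  — expand <S> -> <K>
step 2: stack=$ <K>  input=t w q r q t $  — expand <K> -> <B> q t
step 3: stack=$ t q <B>  input=t w q r q t $  — expand <B> -> t w q r
step 4: stack=$ t q r q w t  input=t w q r q t $  — match t
step 5: stack=$ t q r q w  input=w q r q t $  — match w
step 6: stack=$ t q r q  input=q r q t $  — match q
Stack after step 6: $ t q r (top = r).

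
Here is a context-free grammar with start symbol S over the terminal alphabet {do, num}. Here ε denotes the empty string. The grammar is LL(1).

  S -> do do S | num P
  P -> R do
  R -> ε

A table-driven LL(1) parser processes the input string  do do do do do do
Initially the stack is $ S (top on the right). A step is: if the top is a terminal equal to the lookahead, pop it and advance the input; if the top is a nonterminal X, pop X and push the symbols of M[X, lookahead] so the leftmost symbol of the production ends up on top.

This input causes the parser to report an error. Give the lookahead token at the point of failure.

step 1: stack=$ S  input=do do do do do do $  — expand S -> do do S
step 2: stack=$ S do do  input=do do do do do do $  — match do
step 3: stack=$ S do  input=do do do do do $  — match do
step 4: stack=$ S  input=do do do do $  — expand S -> do do S
step 5: stack=$ S do do  input=do do do do $  — match do
step 6: stack=$ S do  input=do do do $  — match do
step 7: stack=$ S  input=do do $  — expand S -> do do S
step 8: stack=$ S do do  input=do do $  — match do
step 9: stack=$ S do  input=do $  — match do
step 10: stack=$ S  input=$  — error: M[S, $] is empty

$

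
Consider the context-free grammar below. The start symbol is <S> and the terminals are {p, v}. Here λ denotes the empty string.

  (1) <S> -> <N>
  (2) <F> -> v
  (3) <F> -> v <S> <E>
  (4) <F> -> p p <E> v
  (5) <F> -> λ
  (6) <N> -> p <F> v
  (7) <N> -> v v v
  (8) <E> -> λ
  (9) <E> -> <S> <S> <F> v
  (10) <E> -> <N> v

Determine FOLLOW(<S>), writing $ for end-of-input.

FIRST(<F>) = {λ, p, v}
FIRST(<N>) = {p, v}
FIRST(<S>) = {p, v}  (via <N>)
FIRST(<E>) = {λ, p, v}  (via <S> <S> <F> v, <N> v)
FOLLOW(<S>) includes $ since <S> is the start symbol.
FOLLOW(<F>): in <N>->p <F> v, <F> is followed by v with FIRST {v}; in <E>-><S> <S> <F> v, <F> is followed by v with FIRST {v}. Thus FOLLOW(<F>) = {v}.
FOLLOW(<S>): in <F>->v <S> <E>, <S> is followed by <E> with FIRST {λ, p, v}; in <F>->v <S> <E>, the suffix after <S> is nullable, so FOLLOW(<S>) ⊇ FOLLOW(<F>) = {v}; in <E>-><S> <S> <F> v (occurrence 1), <S> is followed by <S> <F> v with FIRST {p, v}; in <E>-><S> <S> <F> v (occurrence 2), <S> is followed by <F> v with FIRST {p, v}. Thus FOLLOW(<S>) = {$, p, v}.
FOLLOW(<N>): in <S>-><N>, the suffix after <N> is empty, so FOLLOW(<N>) ⊇ FOLLOW(<S>) = {$, p, v}; in <E>-><N> v, <N> is followed by v with FIRST {v}. Thus FOLLOW(<N>) = {$, p, v}.
FOLLOW(<E>): in <F>->v <S> <E>, the suffix after <E> is empty, so FOLLOW(<E>) ⊇ FOLLOW(<F>) = {v}; in <F>->p p <E> v, <E> is followed by v with FIRST {v}. Thus FOLLOW(<E>) = {v}.

{$, p, v}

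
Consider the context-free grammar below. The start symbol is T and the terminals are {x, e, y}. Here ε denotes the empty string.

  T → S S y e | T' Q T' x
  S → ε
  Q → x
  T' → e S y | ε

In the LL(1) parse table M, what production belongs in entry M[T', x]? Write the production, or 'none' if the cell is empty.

FIRST(S): from S→ε we get {ε}. So FIRST(S) = {ε}.
FIRST(Q): from Q→x we get {x}. So FIRST(Q) = {x}.
FIRST(T'): from T'→e S y we get {e}; from T'→ε we get {ε}. So FIRST(T') = {ε, e}.
FIRST(T): from T→S S y e we get {y}; from T→T' Q T' x we get {e, x}. So FIRST(T) = {e, x, y}.
FOLLOW(T) includes $ since T is the start symbol.
FOLLOW(T'): in T→T' Q T' x (occurrence 1), T' is followed by Q T' x with FIRST {x}; in T→T' Q T' x (occurrence 2), T' is followed by x with FIRST {x}. Thus FOLLOW(T') = {x}.
For T' → e S y: FIRST(e S y) = {e}, so it goes in M[T', t] for t ∈ {e}.
For T' → ε: FIRST(ε) = {ε}, so it goes in M[T', t] for t ∈ {}; since ε ∈ FIRST, also for every t ∈ FOLLOW(T') = {x}.

T' → ε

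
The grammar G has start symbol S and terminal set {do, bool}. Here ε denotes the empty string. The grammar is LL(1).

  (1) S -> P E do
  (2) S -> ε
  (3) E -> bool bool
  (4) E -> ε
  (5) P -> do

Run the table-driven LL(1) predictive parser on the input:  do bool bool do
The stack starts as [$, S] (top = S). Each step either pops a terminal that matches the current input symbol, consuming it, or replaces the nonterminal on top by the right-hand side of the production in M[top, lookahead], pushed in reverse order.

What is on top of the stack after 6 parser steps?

do

step 1: stack=$ S  input=do bool bool do $  — expand S -> P E do
step 2: stack=$ do E P  input=do bool bool do $  — expand P -> do
step 3: stack=$ do E do  input=do bool bool do $  — match do
step 4: stack=$ do E  input=bool bool do $  — expand E -> bool bool
step 5: stack=$ do bool bool  input=bool bool do $  — match bool
step 6: stack=$ do bool  input=bool do $  — match bool
Stack after step 6: $ do (top = do).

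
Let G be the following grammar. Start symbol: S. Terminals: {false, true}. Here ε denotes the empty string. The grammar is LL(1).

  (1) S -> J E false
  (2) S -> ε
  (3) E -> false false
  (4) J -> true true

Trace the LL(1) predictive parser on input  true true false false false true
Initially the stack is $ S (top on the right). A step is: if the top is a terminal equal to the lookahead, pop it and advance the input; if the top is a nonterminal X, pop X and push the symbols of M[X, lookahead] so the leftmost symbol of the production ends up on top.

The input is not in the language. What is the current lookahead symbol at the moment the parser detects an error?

true

step 1: stack=$ S  input=true true false false false true $  — expand S -> J E false
step 2: stack=$ false E J  input=true true false false false true $  — expand J -> true true
step 3: stack=$ false E true true  input=true true false false false true $  — match true
step 4: stack=$ false E true  input=true false false false true $  — match true
step 5: stack=$ false E  input=false false false true $  — expand E -> false false
step 6: stack=$ false false false  input=false false false true $  — match false
step 7: stack=$ false false  input=false false true $  — match false
step 8: stack=$ false  input=false true $  — match false
step 9: stack=$  input=true $  — error: stack empty but input remains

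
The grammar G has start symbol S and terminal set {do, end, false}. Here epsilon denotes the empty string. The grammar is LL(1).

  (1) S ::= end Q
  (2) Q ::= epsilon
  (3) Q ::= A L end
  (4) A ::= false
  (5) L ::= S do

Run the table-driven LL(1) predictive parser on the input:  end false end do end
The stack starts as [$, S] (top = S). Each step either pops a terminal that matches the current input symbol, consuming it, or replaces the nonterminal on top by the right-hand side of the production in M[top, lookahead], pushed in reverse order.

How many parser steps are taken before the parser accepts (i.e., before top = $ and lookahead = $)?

step 1: stack=$ S  input=end false end do end $  — expand S ::= end Q
step 2: stack=$ Q end  input=end false end do end $  — match end
step 3: stack=$ Q  input=false end do end $  — expand Q ::= A L end
step 4: stack=$ end L A  input=false end do end $  — expand A ::= false
step 5: stack=$ end L false  input=false end do end $  — match false
step 6: stack=$ end L  input=end do end $  — expand L ::= S do
step 7: stack=$ end do S  input=end do end $  — expand S ::= end Q
step 8: stack=$ end do Q end  input=end do end $  — match end
step 9: stack=$ end do Q  input=do end $  — expand Q ::= epsilon
step 10: stack=$ end do  input=do end $  — match do
step 11: stack=$ end  input=end $  — match end
Accept reached after 11 steps.

11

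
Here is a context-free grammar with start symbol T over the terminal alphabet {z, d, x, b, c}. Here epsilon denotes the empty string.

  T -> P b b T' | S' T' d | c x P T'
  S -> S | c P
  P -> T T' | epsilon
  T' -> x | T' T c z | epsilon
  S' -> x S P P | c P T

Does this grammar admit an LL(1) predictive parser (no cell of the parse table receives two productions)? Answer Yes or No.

No

FIRST(T) = {b, c, x}
FIRST(S) = {c}
FIRST(P) = {epsilon, b, c, x}
FIRST(T') = {epsilon, b, c, x}
FIRST(S') = {c, x}
FOLLOW(T) = {$, b, c, d, x}
FOLLOW(S) = {b, c, d, x}
FOLLOW(P) = {$, b, c, d, x}
FOLLOW(T') = {$, b, c, d, x}
FOLLOW(S') = {b, c, d, x}
Cell M[P, b] receives both P -> T T' and P -> epsilon — the grammar is not LL(1).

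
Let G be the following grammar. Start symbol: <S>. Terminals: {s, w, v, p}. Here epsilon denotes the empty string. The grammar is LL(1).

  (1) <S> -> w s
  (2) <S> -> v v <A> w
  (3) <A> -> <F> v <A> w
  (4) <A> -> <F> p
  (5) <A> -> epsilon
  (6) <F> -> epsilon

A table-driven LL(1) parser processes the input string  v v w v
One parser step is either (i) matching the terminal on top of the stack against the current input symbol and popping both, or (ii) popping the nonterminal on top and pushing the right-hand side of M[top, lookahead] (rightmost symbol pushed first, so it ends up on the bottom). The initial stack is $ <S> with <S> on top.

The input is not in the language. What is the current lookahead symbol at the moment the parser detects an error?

v

step 1: stack=$ <S>  input=v v w v $  — expand <S> -> v v <A> w
step 2: stack=$ w <A> v v  input=v v w v $  — match v
step 3: stack=$ w <A> v  input=v w v $  — match v
step 4: stack=$ w <A>  input=w v $  — expand <A> -> epsilon
step 5: stack=$ w  input=w v $  — match w
step 6: stack=$  input=v $  — error: stack empty but input remains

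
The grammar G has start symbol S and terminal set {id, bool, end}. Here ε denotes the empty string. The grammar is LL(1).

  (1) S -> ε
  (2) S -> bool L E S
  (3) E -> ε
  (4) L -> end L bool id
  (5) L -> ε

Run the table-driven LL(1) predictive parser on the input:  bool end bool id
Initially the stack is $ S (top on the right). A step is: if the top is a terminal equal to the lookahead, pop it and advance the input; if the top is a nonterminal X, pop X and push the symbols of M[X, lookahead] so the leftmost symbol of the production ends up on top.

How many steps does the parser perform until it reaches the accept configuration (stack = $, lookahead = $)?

9

step 1: stack=$ S  input=bool end bool id $  — expand S -> bool L E S
step 2: stack=$ S E L bool  input=bool end bool id $  — match bool
step 3: stack=$ S E L  input=end bool id $  — expand L -> end L bool id
step 4: stack=$ S E id bool L end  input=end bool id $  — match end
step 5: stack=$ S E id bool L  input=bool id $  — expand L -> ε
step 6: stack=$ S E id bool  input=bool id $  — match bool
step 7: stack=$ S E id  input=id $  — match id
step 8: stack=$ S E  input=$  — expand E -> ε
step 9: stack=$ S  input=$  — expand S -> ε
Accept reached after 9 steps.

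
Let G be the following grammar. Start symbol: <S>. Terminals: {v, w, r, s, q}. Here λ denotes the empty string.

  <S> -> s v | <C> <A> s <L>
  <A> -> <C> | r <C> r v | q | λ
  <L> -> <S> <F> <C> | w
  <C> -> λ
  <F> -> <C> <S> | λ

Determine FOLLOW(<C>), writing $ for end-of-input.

FIRST(<C>) = {λ}
FIRST(<A>) = {λ, q, r}  (via <C>)
FIRST(<S>) = {q, r, s}  (via <C> <A> s <L>)
FIRST(<L>) = {q, r, s, w}  (via <S> <F> <C>)
FIRST(<F>) = {λ, q, r, s}  (via <C> <S>)
FOLLOW(<S>) includes $ since <S> is the start symbol.
FOLLOW(<A>): in <S>-><C> <A> s <L>, <A> is followed by s <L> with FIRST {s}. Thus FOLLOW(<A>) = {s}.
FOLLOW(<S>): in <L>-><S> <F> <C>, <S> is followed by <F> <C> with FIRST {λ, q, r, s}; in <L>-><S> <F> <C>, the suffix after <S> is nullable, so FOLLOW(<S>) ⊇ FOLLOW(<L>) = {$, q, r, s}; in <F>-><C> <S>, the suffix after <S> is empty, so FOLLOW(<S>) ⊇ FOLLOW(<F>) = {$, q, r, s}. Thus FOLLOW(<S>) = {$, q, r, s}.
FOLLOW(<L>): in <S>-><C> <A> s <L>, the suffix after <L> is empty, so FOLLOW(<L>) ⊇ FOLLOW(<S>) = {$, q, r, s}. Thus FOLLOW(<L>) = {$, q, r, s}.
FOLLOW(<C>): in <S>-><C> <A> s <L>, <C> is followed by <A> s <L> with FIRST {q, r, s}; in <A>-><C>, the suffix after <C> is empty, so FOLLOW(<C>) ⊇ FOLLOW(<A>) = {s}; in <A>->r <C> r v, <C> is followed by r v with FIRST {r}; in <L>-><S> <F> <C>, the suffix after <C> is empty, so FOLLOW(<C>) ⊇ FOLLOW(<L>) = {$, q, r, s}; in <F>-><C> <S>, <C> is followed by <S> with FIRST {q, r, s}. Thus FOLLOW(<C>) = {$, q, r, s}.
FOLLOW(<F>): in <L>-><S> <F> <C>, <F> is followed by <C> with FIRST {λ}; in <L>-><S> <F> <C>, the suffix after <F> is nullable, so FOLLOW(<F>) ⊇ FOLLOW(<L>) = {$, q, r, s}. Thus FOLLOW(<F>) = {$, q, r, s}.

{$, q, r, s}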